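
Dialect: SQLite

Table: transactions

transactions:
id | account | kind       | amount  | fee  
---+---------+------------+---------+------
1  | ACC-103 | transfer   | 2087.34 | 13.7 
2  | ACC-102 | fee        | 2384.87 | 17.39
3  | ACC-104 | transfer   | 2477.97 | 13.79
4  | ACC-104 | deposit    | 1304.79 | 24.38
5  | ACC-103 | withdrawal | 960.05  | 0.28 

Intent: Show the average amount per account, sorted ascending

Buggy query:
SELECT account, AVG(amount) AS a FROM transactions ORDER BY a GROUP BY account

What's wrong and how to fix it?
Bug: GROUP BY must precede ORDER BY

Fix: Move ORDER BY to the end, after GROUP BY

Corrected query:
SELECT account, AVG(amount) AS a FROM transactions GROUP BY account ORDER BY a

Result:
account | a       
--------+---------
ACC-103 | 1523.695
ACC-104 | 1891.38 
ACC-102 | 2384.87 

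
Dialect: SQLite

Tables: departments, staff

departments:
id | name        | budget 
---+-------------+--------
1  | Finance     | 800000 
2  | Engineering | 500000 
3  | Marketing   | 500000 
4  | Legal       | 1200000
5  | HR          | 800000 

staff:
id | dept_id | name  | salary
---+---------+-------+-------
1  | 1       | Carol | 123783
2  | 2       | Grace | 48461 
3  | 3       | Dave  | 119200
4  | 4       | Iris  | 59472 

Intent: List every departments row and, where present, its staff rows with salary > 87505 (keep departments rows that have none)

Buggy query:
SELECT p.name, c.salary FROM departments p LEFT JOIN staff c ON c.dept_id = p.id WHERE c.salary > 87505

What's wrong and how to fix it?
Bug: A WHERE condition on the right-hand table after LEFT JOIN drops unmatched parents

Fix: Put 'c.salary > 87505' in the JOIN's ON clause instead of WHERE

Corrected query:
SELECT p.name, c.salary FROM departments p LEFT JOIN staff c ON c.dept_id = p.id AND c.salary > 87505

Result:
name        | salary
------------+-------
Finance     | 123783
Engineering | NULL  
Marketing   | 119200
Legal       | NULL  
HR          | NULL  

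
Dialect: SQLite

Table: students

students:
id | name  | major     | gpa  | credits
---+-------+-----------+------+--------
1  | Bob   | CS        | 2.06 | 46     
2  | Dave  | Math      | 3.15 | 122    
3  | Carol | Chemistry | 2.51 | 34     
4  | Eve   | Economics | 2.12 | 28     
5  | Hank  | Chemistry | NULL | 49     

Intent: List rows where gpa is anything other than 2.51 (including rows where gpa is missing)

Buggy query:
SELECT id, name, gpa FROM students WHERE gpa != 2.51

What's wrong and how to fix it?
Bug: 'gpa != 2.51' is unknown when gpa is NULL, so NULL rows are silently excluded

Fix: Add an explicit OR gpa IS NULL to include the missing-value rows

Corrected query:
SELECT id, name, gpa FROM students WHERE gpa != 2.51 OR gpa IS NULL

Result:
id | name | gpa 
---+------+-----
1  | Bob  | 2.06
2  | Dave | 3.15
4  | Eve  | 2.12
5  | Hank | NULL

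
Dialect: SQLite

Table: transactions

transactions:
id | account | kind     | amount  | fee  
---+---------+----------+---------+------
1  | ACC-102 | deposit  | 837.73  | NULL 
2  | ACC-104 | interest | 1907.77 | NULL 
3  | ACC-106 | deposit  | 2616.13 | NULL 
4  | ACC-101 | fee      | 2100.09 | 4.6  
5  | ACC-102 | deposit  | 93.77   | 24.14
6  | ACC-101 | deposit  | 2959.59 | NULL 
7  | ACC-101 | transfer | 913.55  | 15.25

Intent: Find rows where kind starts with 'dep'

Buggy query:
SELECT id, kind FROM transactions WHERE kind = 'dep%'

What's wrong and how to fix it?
Bug: '=' compares the literal string including the % character; pattern matching needs LIKE

Fix: Replace '=' with LIKE so 'dep%' is treated as a pattern

Corrected query:
SELECT id, kind FROM transactions WHERE kind LIKE 'dep%'

Result:
id | kind   
---+--------
1  | deposit
3  | deposit
5  | deposit
6  | deposit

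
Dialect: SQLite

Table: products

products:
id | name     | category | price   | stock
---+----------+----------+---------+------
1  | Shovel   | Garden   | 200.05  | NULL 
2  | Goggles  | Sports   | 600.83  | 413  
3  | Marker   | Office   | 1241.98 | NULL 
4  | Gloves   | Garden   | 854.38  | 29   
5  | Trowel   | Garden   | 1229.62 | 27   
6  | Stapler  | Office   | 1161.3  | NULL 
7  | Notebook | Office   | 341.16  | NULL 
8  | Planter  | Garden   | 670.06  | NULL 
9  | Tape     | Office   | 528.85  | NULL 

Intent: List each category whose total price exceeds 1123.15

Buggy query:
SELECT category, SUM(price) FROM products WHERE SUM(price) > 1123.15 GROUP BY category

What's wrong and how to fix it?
Bug: Aggregate functions cannot appear in a WHERE clause

Fix: Use HAVING (which filters groups after aggregation) instead of WHERE

Corrected query:
SELECT category, SUM(price) FROM products GROUP BY category HAVING SUM(price) > 1123.15

Result:
category | SUM(price)
---------+-----------
Garden   | 2954.11   
Office   | 3273.29   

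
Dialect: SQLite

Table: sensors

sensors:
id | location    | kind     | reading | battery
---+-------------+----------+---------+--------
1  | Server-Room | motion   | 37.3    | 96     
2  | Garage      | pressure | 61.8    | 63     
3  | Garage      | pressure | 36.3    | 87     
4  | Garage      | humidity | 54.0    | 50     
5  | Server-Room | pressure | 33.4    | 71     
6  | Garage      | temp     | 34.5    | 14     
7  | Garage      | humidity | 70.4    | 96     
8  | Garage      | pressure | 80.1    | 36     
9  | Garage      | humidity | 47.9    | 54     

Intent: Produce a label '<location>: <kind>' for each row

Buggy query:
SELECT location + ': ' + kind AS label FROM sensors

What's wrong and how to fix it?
Bug: SQLite uses || for string concatenation; + coerces text to numbers (yielding 0)

Fix: Replace + with || to concatenate text

Corrected query:
SELECT location || ': ' || kind AS label FROM sensors

Result:
label                
---------------------
Server-Room: motion  
Garage: pressure     
Garage: pressure     
Garage: humidity     
Server-Room: pressure
Garage: temp         
Garage: humidity     
Garage: pressure     
Garage: humidity     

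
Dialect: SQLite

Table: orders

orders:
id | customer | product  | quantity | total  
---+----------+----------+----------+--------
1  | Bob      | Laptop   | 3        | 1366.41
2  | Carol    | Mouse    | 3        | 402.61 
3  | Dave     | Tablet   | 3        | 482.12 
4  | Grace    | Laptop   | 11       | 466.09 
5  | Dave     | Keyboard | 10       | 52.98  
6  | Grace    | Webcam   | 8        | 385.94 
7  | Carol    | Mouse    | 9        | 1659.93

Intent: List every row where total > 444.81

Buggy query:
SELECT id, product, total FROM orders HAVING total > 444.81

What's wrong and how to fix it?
Bug: HAVING filters the output of aggregation, but this query has no GROUP BY and no aggregate functions, so SQLite rejects it (HAVING clause on a non-aggregate query); the condition here is per row

Fix: Use WHERE for row-level filtering

Corrected query:
SELECT id, product, total FROM orders WHERE total > 444.81

Result:
id | product | total  
---+---------+--------
1  | Laptop  | 1366.41
3  | Tablet  | 482.12 
4  | Laptop  | 466.09 
7  | Mouse   | 1659.93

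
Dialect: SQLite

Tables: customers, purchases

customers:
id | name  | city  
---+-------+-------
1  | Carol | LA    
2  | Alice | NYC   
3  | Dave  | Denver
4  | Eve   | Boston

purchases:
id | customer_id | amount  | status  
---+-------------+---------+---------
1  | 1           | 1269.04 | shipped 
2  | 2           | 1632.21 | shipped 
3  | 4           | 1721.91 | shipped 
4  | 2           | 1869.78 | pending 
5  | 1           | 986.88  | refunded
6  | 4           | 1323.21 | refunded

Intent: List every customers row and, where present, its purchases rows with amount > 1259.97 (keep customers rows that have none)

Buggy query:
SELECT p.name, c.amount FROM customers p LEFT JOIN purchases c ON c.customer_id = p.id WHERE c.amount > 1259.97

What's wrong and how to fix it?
Bug: A WHERE condition on the right-hand table after LEFT JOIN drops unmatched parents

Fix: Put 'c.amount > 1259.97' in the JOIN's ON clause instead of WHERE

Corrected query:
SELECT p.name, c.amount FROM customers p LEFT JOIN purchases c ON c.customer_id = p.id AND c.amount > 1259.97

Result:
name  | amount 
------+--------
Carol | 1269.04
Alice | 1632.21
Alice | 1869.78
Dave  | NULL   
Eve   | 1323.21
Eve   | 1721.91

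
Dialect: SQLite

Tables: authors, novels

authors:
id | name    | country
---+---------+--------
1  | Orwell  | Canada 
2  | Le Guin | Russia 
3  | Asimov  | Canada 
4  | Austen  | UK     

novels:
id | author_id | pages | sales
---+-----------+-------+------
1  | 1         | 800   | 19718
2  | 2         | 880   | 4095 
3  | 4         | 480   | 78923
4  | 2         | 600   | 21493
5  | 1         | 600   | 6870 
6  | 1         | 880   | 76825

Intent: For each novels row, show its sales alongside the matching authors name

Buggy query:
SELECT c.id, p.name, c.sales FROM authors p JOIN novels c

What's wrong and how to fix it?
Bug: Missing join condition: each novels row is matched to all authors rows instead of just its own

Fix: Add ON c.author_id = p.id to the JOIN

Corrected query:
SELECT c.id, p.name, c.sales FROM authors p JOIN novels c ON c.author_id = p.id

Result:
id | name    | sales
---+---------+------
1  | Orwell  | 19718
2  | Le Guin | 4095 
3  | Austen  | 78923
4  | Le Guin | 21493
5  | Orwell  | 6870 
6  | Orwell  | 76825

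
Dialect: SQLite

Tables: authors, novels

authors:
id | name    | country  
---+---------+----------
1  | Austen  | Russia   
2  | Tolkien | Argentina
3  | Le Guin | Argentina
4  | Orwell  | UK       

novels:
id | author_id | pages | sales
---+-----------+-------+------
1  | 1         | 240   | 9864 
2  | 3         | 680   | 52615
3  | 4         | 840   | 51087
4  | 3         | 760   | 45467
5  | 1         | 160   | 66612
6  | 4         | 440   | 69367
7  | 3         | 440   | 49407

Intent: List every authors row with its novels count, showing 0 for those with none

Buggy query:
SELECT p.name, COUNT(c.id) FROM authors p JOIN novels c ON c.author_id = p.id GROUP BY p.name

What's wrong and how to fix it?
Bug: An inner join excludes parents with zero children

Fix: Switch to LEFT JOIN to retain unmatched parent rows

Corrected query:
SELECT p.name, COUNT(c.id) FROM authors p LEFT JOIN novels c ON c.author_id = p.id GROUP BY p.name

Result:
name    | COUNT(c.id)
--------+------------
Austen  | 2          
Le Guin | 3          
Orwell  | 2          
Tolkien | 0          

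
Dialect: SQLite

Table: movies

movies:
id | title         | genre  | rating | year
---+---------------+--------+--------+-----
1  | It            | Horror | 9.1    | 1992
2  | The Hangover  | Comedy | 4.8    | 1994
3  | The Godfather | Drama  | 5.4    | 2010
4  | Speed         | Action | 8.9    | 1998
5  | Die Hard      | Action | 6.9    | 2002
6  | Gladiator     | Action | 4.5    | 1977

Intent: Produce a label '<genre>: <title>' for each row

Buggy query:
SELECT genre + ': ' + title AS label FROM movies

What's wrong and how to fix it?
Bug: '+' is numeric addition; on text columns SQLite converts them to 0 instead of concatenating

Fix: Replace + with || to concatenate text

Corrected query:
SELECT genre || ': ' || title AS label FROM movies

Result:
label               
--------------------
Horror: It          
Comedy: The Hangover
Drama: The Godfather
Action: Speed       
Action: Die Hard    
Action: Gladiator   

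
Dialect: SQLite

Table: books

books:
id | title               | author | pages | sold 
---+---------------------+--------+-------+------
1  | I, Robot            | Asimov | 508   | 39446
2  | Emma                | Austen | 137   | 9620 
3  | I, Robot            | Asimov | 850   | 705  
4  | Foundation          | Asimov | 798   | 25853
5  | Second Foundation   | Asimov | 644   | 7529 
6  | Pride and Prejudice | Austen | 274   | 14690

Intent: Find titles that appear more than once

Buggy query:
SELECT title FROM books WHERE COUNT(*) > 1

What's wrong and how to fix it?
Bug: COUNT(*) is an aggregate and cannot be used in WHERE

Fix: GROUP BY title, then filter groups with HAVING COUNT(*) > 1

Corrected query:
SELECT title FROM books GROUP BY title HAVING COUNT(*) > 1

Result:
title   
--------
I, Robot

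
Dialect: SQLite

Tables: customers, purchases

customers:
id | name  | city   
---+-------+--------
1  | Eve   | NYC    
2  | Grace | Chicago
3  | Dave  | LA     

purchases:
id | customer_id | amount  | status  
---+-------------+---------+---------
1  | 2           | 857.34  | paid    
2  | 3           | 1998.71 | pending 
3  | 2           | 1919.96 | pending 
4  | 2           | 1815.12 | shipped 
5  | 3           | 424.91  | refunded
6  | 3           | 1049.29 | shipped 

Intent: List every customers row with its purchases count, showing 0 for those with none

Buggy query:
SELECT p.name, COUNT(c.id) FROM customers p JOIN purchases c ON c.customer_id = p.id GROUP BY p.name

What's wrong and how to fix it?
Bug: An inner join excludes parents with zero children

Fix: Use LEFT JOIN so parents without children still appear (COUNT(c.id) gives 0)

Corrected query:
SELECT p.name, COUNT(c.id) FROM customers p LEFT JOIN purchases c ON c.customer_id = p.id GROUP BY p.name

Result:
name  | COUNT(c.id)
------+------------
Dave  | 3          
Eve   | 0          
Grace | 3          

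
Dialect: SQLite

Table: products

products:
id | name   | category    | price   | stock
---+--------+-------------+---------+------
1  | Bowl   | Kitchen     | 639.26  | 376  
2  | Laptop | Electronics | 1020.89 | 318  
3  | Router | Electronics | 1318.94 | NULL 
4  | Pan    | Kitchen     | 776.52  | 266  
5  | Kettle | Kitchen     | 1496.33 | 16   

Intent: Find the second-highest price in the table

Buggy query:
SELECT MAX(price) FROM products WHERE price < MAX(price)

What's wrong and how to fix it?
Bug: MAX(price) on the right of the comparison is an aggregate-in-WHERE error

Fix: Compute the overall MAX in a subquery, then take MAX of rows below it

Corrected query:
SELECT MAX(price) FROM products WHERE price < (SELECT MAX(price) FROM products)

Result:
MAX(price)
----------
1318.94   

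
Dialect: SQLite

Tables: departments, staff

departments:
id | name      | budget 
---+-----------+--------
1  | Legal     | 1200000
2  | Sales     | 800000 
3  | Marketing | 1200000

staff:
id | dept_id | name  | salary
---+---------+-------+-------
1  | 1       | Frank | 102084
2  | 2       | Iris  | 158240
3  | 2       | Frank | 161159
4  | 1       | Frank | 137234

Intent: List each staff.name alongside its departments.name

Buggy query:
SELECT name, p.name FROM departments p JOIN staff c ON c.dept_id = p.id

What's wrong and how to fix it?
Bug: 'name' exists in both joined tables, so the database can't tell which one is meant

Fix: Prefix ambiguous columns with the table alias

Corrected query:
SELECT c.name, p.name FROM departments p JOIN staff c ON c.dept_id = p.id

Result:
name  | name 
------+------
Frank | Legal
Iris  | Sales
Frank | Sales
Frank | Legal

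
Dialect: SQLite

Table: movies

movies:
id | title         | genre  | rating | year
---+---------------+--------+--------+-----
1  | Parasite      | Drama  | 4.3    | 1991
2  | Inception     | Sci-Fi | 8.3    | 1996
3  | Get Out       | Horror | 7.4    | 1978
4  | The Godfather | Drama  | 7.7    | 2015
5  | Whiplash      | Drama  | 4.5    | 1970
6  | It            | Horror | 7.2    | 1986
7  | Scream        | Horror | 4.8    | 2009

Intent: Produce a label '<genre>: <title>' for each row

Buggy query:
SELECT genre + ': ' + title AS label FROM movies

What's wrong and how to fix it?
Bug: SQLite uses || for string concatenation; + coerces text to numbers (yielding 0)

Fix: Use the || operator for string concatenation

Corrected query:
SELECT genre || ': ' || title AS label FROM movies

Result:
label               
--------------------
Drama: Parasite     
Sci-Fi: Inception   
Horror: Get Out     
Drama: The Godfather
Drama: Whiplash     
Horror: It          
Horror: Scream      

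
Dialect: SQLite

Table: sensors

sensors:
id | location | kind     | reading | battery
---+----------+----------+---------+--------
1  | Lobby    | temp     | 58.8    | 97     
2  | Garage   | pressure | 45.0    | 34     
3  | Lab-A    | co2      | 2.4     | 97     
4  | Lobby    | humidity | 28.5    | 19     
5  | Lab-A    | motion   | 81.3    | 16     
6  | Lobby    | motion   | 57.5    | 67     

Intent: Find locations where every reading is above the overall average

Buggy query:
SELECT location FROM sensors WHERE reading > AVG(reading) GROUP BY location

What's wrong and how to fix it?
Bug: AVG() is an aggregate; it can't sit directly in WHERE

Fix: Use a subquery for AVG and a HAVING MIN(...) filter so the condition holds for every row in the group

Corrected query:
SELECT location FROM sensors GROUP BY location HAVING MIN(reading) > (SELECT AVG(reading) FROM sensors)

Result:
(no rows)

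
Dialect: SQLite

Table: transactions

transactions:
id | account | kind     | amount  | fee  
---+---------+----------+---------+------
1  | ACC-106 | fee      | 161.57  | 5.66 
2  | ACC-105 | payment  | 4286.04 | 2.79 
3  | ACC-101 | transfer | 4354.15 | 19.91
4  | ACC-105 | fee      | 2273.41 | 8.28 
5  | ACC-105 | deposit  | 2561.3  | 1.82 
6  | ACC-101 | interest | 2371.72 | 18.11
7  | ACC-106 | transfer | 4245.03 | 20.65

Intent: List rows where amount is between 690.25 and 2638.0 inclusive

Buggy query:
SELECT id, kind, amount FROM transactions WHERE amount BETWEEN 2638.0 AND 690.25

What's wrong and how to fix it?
Bug: BETWEEN expects the lower bound first; with 2638.0 AND 690.25 the range is empty

Fix: Write BETWEEN 690.25 AND 2638.0

Corrected query:
SELECT id, kind, amount FROM transactions WHERE amount BETWEEN 690.25 AND 2638.0

Result:
id | kind     | amount 
---+----------+--------
4  | fee      | 2273.41
5  | deposit  | 2561.3 
6  | interest | 2371.72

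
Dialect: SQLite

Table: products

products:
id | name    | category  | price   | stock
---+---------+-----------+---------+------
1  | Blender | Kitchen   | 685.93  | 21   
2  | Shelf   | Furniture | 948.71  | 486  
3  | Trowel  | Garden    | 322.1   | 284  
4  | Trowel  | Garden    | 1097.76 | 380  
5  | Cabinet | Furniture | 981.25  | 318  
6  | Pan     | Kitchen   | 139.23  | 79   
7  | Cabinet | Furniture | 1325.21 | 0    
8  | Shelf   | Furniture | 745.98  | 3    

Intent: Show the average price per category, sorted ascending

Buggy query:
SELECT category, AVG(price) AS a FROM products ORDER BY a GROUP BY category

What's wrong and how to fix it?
Bug: GROUP BY must precede ORDER BY

Fix: Move ORDER BY to the end, after GROUP BY

Corrected query:
SELECT category, AVG(price) AS a FROM products GROUP BY category ORDER BY a

Result:
category  | a        
----------+----------
Kitchen   | 412.58   
Garden    | 709.93   
Furniture | 1000.2875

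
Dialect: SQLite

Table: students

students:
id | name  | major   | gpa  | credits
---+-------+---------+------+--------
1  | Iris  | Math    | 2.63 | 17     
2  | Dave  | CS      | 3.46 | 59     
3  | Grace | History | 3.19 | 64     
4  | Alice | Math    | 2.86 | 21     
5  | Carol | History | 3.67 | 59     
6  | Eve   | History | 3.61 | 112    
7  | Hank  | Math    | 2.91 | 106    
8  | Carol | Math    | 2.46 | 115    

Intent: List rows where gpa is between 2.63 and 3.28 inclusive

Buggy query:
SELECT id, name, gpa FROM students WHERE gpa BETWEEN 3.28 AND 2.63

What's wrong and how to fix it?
Bug: The bounds are reversed; BETWEEN a AND b requires a <= b to match anything

Fix: Write BETWEEN 2.63 AND 3.28

Corrected query:
SELECT id, name, gpa FROM students WHERE gpa BETWEEN 2.63 AND 3.28

Result:
id | name  | gpa 
---+-------+-----
1  | Iris  | 2.63
3  | Grace | 3.19
4  | Alice | 2.86
7  | Hank  | 2.91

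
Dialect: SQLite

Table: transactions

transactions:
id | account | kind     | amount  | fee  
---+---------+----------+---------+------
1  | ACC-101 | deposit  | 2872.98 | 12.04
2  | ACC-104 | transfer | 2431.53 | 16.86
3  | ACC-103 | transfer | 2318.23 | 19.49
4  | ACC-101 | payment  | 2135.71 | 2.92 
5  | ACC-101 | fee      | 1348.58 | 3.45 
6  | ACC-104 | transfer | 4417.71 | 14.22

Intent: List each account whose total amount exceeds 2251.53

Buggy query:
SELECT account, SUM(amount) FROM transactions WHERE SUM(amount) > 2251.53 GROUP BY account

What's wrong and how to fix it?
Bug: WHERE runs before GROUP BY, so aggregates aren't available there

Fix: Move the aggregate condition to a HAVING clause

Corrected query:
SELECT account, SUM(amount) FROM transactions GROUP BY account HAVING SUM(amount) > 2251.53

Result:
account | SUM(amount)
--------+------------
ACC-101 | 6357.27    
ACC-103 | 2318.23    
ACC-104 | 6849.24    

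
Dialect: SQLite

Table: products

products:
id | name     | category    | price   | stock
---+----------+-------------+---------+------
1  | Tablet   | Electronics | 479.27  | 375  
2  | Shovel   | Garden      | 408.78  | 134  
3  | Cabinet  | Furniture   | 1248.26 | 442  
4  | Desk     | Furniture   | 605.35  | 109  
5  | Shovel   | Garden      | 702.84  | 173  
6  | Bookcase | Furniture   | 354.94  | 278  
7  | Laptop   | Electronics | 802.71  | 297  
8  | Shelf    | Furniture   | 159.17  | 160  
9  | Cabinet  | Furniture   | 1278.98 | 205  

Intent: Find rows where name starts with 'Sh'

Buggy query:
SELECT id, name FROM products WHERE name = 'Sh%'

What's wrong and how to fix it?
Bug: Wildcards only work with LIKE; '=' treats '%' as a literal character

Fix: Use LIKE for wildcard pattern matching

Corrected query:
SELECT id, name FROM products WHERE name LIKE 'Sh%'

Result:
id | name  
---+-------
2  | Shovel
5  | Shovel
8  | Shelf 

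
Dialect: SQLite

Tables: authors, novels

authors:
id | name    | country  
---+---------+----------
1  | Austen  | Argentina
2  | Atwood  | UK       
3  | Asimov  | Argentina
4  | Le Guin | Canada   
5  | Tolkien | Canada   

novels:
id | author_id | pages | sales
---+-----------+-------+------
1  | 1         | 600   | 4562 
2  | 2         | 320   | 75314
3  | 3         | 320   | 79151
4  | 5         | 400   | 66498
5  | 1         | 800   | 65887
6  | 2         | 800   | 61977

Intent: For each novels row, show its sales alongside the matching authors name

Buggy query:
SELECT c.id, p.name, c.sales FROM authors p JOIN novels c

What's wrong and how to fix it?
Bug: Missing join condition: each novels row is matched to all authors rows instead of just its own

Fix: Add ON c.author_id = p.id to the JOIN

Corrected query:
SELECT c.id, p.name, c.sales FROM authors p JOIN novels c ON c.author_id = p.id

Result:
id | name    | sales
---+---------+------
1  | Austen  | 4562 
2  | Atwood  | 75314
3  | Asimov  | 79151
4  | Tolkien | 66498
5  | Austen  | 65887
6  | Atwood  | 61977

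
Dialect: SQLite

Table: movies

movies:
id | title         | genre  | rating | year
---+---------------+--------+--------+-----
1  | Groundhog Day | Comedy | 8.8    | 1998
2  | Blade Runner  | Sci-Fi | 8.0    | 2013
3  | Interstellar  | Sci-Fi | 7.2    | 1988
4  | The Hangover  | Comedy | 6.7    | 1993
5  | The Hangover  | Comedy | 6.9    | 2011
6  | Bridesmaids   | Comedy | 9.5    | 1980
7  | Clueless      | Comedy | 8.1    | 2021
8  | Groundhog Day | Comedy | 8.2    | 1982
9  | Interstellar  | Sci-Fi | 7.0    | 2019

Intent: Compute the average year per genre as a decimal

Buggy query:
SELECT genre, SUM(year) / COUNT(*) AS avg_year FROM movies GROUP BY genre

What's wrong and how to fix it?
Bug: SUM(year) and COUNT(*) are both integers; the division truncates the fractional part

Fix: Cast one side to REAL so the division keeps the fractional part

Corrected query:
SELECT genre, SUM(year) * 1.0 / COUNT(*) AS avg_year FROM movies GROUP BY genre

Result:
genre  | avg_year   
-------+------------
Comedy | 1997.5     
Sci-Fi | 2006.666667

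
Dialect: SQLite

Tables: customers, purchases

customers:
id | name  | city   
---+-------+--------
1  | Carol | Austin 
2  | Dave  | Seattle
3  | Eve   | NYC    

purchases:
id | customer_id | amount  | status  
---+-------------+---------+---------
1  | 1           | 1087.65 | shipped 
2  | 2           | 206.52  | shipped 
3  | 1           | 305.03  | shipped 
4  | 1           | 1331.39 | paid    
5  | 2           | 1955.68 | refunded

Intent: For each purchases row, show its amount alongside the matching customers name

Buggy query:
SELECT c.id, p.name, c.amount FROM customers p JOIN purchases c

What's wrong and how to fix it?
Bug: JOIN with no ON clause produces a cartesian product; every purchases row pairs with every customers row

Fix: Specify the join condition linking the foreign key to the parent id

Corrected query:
SELECT c.id, p.name, c.amount FROM customers p JOIN purchases c ON c.customer_id = p.id

Result:
id | name  | amount 
---+-------+--------
1  | Carol | 1087.65
2  | Dave  | 206.52 
3  | Carol | 305.03 
4  | Carol | 1331.39
5  | Dave  | 1955.68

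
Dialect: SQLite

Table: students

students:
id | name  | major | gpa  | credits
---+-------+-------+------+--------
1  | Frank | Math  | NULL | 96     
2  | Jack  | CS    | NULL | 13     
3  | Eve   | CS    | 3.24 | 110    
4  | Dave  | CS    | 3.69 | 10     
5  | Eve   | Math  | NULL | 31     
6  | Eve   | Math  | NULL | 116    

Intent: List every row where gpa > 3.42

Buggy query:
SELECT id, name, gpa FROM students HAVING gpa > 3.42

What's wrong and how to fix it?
Bug: HAVING filters the output of aggregation, but this query has no GROUP BY and no aggregate functions, so SQLite rejects it (HAVING clause on a non-aggregate query); the condition here is per row

Fix: Use WHERE for row-level filtering

Corrected query:
SELECT id, name, gpa FROM students WHERE gpa > 3.42

Result:
id | name | gpa 
---+------+-----
4  | Dave | 3.69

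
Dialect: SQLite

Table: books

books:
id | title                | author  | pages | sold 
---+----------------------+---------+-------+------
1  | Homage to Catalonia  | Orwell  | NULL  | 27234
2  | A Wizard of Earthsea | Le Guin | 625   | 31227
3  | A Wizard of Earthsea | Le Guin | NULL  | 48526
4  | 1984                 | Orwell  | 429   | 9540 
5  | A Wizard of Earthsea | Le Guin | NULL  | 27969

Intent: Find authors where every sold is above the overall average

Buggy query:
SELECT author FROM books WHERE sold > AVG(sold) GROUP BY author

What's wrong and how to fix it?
Bug: WHERE evaluates per row before aggregation, so AVG() is unavailable

Fix: Compute the overall average in a scalar subquery and compare each group's MIN against it in HAVING

Corrected query:
SELECT author FROM books GROUP BY author HAVING MIN(sold) > (SELECT AVG(sold) FROM books)

Result:
(no rows)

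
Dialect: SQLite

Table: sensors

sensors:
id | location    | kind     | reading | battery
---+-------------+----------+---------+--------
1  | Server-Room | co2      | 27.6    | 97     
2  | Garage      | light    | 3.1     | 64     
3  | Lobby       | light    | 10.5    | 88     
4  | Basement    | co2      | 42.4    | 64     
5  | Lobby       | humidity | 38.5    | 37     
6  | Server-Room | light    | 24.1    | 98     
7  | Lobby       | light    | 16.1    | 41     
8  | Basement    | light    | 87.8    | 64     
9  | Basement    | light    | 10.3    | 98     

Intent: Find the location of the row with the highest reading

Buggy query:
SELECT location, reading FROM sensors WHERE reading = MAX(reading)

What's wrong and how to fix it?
Bug: MAX(reading) is an aggregate and cannot be used directly in WHERE

Fix: Wrap MAX in a scalar subquery so WHERE compares against a single value

Corrected query:
SELECT location, reading FROM sensors WHERE reading = (SELECT MAX(reading) FROM sensors)

Result:
location | reading
---------+--------
Basement | 87.8   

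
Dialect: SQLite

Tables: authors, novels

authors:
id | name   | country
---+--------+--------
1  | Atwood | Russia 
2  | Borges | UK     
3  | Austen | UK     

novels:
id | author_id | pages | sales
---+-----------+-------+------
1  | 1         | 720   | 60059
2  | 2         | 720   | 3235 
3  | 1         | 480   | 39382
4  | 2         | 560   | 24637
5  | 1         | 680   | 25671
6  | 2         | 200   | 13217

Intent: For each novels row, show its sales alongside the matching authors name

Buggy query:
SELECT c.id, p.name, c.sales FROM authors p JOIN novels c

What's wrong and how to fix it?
Bug: JOIN with no ON clause produces a cartesian product; every novels row pairs with every authors row

Fix: Specify the join condition linking the foreign key to the parent id

Corrected query:
SELECT c.id, p.name, c.sales FROM authors p JOIN novels c ON c.author_id = p.id

Result:
id | name   | sales
---+--------+------
1  | Atwood | 60059
2  | Borges | 3235 
3  | Atwood | 39382
4  | Borges | 24637
5  | Atwood | 25671
6  | Borges | 13217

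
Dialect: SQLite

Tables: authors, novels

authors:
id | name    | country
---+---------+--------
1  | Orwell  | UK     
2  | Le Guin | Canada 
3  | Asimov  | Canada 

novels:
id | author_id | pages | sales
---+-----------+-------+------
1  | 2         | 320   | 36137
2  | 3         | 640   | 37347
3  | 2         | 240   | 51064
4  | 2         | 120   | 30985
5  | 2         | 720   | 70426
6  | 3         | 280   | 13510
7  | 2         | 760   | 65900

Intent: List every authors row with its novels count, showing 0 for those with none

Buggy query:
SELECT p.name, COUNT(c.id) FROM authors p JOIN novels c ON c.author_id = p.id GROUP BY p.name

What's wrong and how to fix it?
Bug: An inner join excludes parents with zero children

Fix: Switch to LEFT JOIN to retain unmatched parent rows

Corrected query:
SELECT p.name, COUNT(c.id) FROM authors p LEFT JOIN novels c ON c.author_id = p.id GROUP BY p.name

Result:
name    | COUNT(c.id)
--------+------------
Asimov  | 2          
Le Guin | 5          
Orwell  | 0          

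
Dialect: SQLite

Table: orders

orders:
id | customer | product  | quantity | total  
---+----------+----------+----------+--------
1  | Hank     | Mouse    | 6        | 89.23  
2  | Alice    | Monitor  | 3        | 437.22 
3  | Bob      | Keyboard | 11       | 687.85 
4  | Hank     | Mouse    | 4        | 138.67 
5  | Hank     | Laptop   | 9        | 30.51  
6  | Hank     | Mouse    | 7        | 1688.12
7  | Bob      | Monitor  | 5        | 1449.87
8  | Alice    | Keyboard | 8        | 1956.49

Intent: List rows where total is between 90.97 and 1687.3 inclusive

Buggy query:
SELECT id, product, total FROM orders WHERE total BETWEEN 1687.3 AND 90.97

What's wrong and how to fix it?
Bug: BETWEEN expects the lower bound first; with 1687.3 AND 90.97 the range is empty

Fix: Write BETWEEN 90.97 AND 1687.3

Corrected query:
SELECT id, product, total FROM orders WHERE total BETWEEN 90.97 AND 1687.3

Result:
id | product  | total  
---+----------+--------
2  | Monitor  | 437.22 
3  | Keyboard | 687.85 
4  | Mouse    | 138.67 
7  | Monitor  | 1449.87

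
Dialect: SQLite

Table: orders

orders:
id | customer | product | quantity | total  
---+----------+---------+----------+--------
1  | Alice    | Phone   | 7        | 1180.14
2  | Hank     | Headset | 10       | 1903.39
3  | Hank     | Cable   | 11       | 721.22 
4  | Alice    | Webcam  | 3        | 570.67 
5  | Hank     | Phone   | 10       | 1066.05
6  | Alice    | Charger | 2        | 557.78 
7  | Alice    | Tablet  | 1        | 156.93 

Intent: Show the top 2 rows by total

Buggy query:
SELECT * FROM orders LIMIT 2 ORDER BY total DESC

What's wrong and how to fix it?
Bug: ORDER BY cannot follow LIMIT; LIMIT is the final clause

Fix: Sort with ORDER BY, then apply LIMIT

Corrected query:
SELECT * FROM orders ORDER BY total DESC LIMIT 2

Result:
id | customer | product | quantity | total  
---+----------+---------+----------+--------
2  | Hank     | Headset | 10       | 1903.39
1  | Alice    | Phone   | 7        | 1180.14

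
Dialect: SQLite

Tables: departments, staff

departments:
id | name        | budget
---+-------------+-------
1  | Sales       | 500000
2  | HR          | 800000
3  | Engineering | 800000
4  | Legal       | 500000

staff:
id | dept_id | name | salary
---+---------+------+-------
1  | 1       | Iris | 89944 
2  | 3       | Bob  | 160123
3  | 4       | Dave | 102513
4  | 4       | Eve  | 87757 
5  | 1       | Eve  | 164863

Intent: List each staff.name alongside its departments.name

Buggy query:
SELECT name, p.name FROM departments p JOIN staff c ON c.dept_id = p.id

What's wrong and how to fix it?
Bug: 'name' exists in both joined tables, so the database can't tell which one is meant

Fix: Qualify the column with its table alias (c.name)

Corrected query:
SELECT c.name, p.name FROM departments p JOIN staff c ON c.dept_id = p.id

Result:
name | name       
-----+------------
Iris | Sales      
Bob  | Engineering
Dave | Legal      
Eve  | Legal      
Eve  | Sales      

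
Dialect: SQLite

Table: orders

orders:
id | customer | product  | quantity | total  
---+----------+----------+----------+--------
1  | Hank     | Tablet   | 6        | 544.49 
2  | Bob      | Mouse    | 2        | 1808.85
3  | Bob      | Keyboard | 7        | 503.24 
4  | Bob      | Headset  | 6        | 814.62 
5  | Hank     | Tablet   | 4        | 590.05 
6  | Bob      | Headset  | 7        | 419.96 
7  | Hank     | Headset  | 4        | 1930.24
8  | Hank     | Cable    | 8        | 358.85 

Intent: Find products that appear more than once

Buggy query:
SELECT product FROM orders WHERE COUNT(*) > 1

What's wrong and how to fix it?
Bug: COUNT(*) is an aggregate and cannot be used in WHERE

Fix: GROUP BY product, then filter groups with HAVING COUNT(*) > 1

Corrected query:
SELECT product FROM orders GROUP BY product HAVING COUNT(*) > 1

Result:
product
-------
Headset
Tablet 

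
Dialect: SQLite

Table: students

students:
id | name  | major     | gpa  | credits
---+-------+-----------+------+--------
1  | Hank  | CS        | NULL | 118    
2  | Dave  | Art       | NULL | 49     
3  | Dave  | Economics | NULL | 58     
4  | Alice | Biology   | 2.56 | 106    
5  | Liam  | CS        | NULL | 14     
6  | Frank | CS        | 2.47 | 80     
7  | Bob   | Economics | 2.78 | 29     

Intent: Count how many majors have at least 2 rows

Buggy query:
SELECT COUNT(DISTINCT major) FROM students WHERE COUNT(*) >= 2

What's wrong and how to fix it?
Bug: COUNT(*) cannot appear in WHERE; the per-group count doesn't exist yet

Fix: Group first with HAVING COUNT(*) >= 2, then COUNT the resulting groups

Corrected query:
SELECT COUNT(*) FROM (SELECT major FROM students GROUP BY major HAVING COUNT(*) >= 2)

Result:
COUNT(*)
--------
2       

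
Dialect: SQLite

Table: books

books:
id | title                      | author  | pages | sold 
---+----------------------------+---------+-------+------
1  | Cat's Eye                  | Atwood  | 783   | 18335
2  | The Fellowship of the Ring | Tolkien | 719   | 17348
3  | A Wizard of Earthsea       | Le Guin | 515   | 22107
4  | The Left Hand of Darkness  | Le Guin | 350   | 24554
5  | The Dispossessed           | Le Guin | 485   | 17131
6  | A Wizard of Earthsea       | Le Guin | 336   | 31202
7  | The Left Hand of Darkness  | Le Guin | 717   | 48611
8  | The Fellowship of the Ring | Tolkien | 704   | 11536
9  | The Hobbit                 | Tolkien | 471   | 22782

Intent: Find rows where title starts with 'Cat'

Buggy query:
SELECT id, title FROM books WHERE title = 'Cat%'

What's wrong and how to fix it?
Bug: Wildcards only work with LIKE; '=' treats '%' as a literal character

Fix: Replace '=' with LIKE so 'Cat%' is treated as a pattern

Corrected query:
SELECT id, title FROM books WHERE title LIKE 'Cat%'

Result:
id | title    
---+----------
1  | Cat's Eye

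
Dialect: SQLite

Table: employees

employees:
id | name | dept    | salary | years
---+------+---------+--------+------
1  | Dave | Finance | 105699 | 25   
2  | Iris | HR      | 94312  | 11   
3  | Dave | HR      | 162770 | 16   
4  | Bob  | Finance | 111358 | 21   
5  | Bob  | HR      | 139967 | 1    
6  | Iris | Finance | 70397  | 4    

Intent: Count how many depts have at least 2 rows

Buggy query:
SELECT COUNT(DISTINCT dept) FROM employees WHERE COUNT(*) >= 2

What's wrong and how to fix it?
Bug: WHERE filters individual rows, not groups, so a group-level COUNT is invalid there

Fix: Use a subquery that GROUPs and filters with HAVING, then count its rows

Corrected query:
SELECT COUNT(*) FROM (SELECT dept FROM employees GROUP BY dept HAVING COUNT(*) >= 2)

Result:
COUNT(*)
--------
2       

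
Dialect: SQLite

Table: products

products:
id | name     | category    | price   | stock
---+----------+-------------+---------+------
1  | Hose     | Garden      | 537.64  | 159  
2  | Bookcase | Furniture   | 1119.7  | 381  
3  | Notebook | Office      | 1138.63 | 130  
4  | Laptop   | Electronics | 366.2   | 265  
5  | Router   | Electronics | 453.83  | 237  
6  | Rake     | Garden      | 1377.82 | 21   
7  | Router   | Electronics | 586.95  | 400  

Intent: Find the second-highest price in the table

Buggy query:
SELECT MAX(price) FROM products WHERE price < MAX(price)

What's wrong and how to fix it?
Bug: The inner MAX is an aggregate inside WHERE, which is not allowed

Fix: Put the inner MAX in a scalar subquery

Corrected query:
SELECT MAX(price) FROM products WHERE price < (SELECT MAX(price) FROM products)

Result:
MAX(price)
----------
1138.63   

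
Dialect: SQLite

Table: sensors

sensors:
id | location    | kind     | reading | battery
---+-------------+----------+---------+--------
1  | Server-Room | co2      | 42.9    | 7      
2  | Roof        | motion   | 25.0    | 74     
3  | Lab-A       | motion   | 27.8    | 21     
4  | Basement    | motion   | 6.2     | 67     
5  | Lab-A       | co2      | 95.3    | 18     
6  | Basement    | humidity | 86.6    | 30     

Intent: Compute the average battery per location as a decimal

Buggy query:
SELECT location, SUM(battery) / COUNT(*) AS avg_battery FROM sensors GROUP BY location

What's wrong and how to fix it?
Bug: Both operands are integers, so '/' performs integer division and truncates

Fix: Cast one side to REAL so the division keeps the fractional part

Corrected query:
SELECT location, SUM(battery) * 1.0 / COUNT(*) AS avg_battery FROM sensors GROUP BY location

Result:
location    | avg_battery
------------+------------
Basement    | 48.5       
Lab-A       | 19.5       
Roof        | 74         
Server-Room | 7          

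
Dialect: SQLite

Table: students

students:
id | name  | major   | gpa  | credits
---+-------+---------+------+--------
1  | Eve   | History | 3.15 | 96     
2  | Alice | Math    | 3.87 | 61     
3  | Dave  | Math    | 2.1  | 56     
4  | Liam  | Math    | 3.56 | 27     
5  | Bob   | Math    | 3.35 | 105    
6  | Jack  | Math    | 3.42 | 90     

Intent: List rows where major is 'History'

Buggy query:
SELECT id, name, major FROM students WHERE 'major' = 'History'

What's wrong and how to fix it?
Bug: 'major' in single quotes is a string literal, not the column; the comparison is literal-vs-literal and never true

Fix: Reference the column as major without single quotes

Corrected query:
SELECT id, name, major FROM students WHERE major = 'History'

Result:
id | name | major  
---+------+--------
1  | Eve  | History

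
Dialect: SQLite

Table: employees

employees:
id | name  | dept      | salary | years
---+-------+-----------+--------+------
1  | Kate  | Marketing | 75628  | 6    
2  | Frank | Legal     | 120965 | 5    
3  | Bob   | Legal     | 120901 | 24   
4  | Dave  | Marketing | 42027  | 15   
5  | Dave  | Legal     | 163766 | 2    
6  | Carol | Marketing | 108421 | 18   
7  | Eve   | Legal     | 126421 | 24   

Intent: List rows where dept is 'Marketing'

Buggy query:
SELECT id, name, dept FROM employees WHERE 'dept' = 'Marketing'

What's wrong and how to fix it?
Bug: 'dept' in single quotes is a string literal, not the column; the comparison is literal-vs-literal and never true

Fix: Reference the column as dept without single quotes

Corrected query:
SELECT id, name, dept FROM employees WHERE dept = 'Marketing'

Result:
id | name  | dept     
---+-------+----------
1  | Kate  | Marketing
4  | Dave  | Marketing
6  | Carol | Marketing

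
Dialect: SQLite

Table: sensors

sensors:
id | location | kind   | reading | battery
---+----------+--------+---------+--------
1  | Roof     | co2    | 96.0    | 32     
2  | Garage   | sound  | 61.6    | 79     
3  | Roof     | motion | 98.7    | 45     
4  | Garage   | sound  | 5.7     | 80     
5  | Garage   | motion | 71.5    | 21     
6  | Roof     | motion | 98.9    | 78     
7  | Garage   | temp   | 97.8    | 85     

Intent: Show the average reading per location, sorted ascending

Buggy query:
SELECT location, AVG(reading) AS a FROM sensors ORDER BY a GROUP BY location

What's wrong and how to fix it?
Bug: ORDER BY appears before GROUP BY; SQL clause order requires GROUP BY first

Fix: Reorder: SELECT … FROM … GROUP BY … ORDER BY …

Corrected query:
SELECT location, AVG(reading) AS a FROM sensors GROUP BY location ORDER BY a

Result:
location | a        
---------+----------
Garage   | 59.15    
Roof     | 97.866667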